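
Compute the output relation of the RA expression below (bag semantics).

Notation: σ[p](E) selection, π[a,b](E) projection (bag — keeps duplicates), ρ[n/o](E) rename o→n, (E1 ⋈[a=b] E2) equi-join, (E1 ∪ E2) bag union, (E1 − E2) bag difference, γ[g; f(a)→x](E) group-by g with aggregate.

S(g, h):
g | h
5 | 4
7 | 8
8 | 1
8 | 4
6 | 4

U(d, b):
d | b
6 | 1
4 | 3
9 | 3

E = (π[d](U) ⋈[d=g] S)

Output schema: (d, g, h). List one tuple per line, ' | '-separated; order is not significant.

Row counts bottom-up:
  U → 3
  π[d](U) → 3
  S → 5
  (π[d](U) ⋈[d=g] S) → 1

== RESULT ==
d | g | h
6 | 6 | 4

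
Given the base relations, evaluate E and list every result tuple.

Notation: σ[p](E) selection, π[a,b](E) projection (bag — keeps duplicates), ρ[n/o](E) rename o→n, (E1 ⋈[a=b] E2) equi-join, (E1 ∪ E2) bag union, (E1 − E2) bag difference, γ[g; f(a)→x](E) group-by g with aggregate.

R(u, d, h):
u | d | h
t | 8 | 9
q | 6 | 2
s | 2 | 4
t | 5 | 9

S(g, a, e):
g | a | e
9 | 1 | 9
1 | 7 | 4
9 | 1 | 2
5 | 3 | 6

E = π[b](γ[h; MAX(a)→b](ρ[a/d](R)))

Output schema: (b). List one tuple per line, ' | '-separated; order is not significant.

Subexpression sizes:
  R → 4
  ρ[a/d](R) → 4
  γ[h; MAX(a)→b](ρ[a/d](R)) → 3
  π[b](γ[h; MAX(a)→b](ρ[a/d](R))) → 3

== RESULT ==
b
2
6
8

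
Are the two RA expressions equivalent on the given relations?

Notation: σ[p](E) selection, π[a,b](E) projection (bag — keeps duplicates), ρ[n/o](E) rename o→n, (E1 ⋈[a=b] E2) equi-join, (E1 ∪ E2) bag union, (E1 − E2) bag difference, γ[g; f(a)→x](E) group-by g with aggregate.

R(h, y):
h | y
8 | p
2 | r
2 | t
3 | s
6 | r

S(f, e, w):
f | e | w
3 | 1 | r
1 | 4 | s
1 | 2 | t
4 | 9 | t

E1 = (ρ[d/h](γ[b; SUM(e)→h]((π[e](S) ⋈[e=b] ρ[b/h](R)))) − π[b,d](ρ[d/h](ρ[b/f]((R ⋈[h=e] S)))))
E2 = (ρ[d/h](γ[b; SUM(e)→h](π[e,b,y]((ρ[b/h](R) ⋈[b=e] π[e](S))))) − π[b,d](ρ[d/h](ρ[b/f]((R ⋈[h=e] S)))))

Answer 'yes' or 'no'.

E1 per-node cardinality:
  S → 4
  π[e](S) → 4
  R → 5
  ρ[b/h](R) → 5
  (π[e](S) ⋈[e=b] ρ[b/h](R)) → 2
  γ[b; SUM(e)→h]((π[e](S) ⋈[e=b] ρ[b/h](R))) → 1
  ρ[d/h](γ[b; SUM(e)→h]((π[e](S) ⋈[e=b] ρ[b/h](R)))) → 1
  R → 5
  S → 4
  (R ⋈[h=e] S) → 2
  ρ[b/f]((R ⋈[h=e] S)) → 2
  ρ[d/h](ρ[b/f]((R ⋈[h=e] S))) → 2
  π[b,d](ρ[d/h](ρ[b/f]((R ⋈[h=e] S)))) → 2
  (ρ[d/h](γ[b; SUM(e)→h]((π[e](S) ⋈[e=b] ρ[b/h](R)))) − π[b,d](ρ[d/h](ρ[b/f]((R ⋈[h=e] S))))) → 1
E2 per-node cardinality:
  R → 5
  ρ[b/h](R) → 5
  S → 4
  π[e](S) → 4
  (ρ[b/h](R) ⋈[b=e] π[e](S)) → 2
  π[e,b,y]((ρ[b/h](R) ⋈[b=e] π[e](S))) → 2
  γ[b; SUM(e)→h](π[e,b,y]((ρ[b/h](R) ⋈[b=e] π[e](S)))) → 1
  ρ[d/h](γ[b; SUM(e)→h](π[e,b,y]((ρ[b/h](R) ⋈[b=e] π[e](S))))) → 1
  R → 5
  S → 4
  (R ⋈[h=e] S) → 2
  ρ[b/f]((R ⋈[h=e] S)) → 2
  ρ[d/h](ρ[b/f]((R ⋈[h=e] S))) → 2
  π[b,d](ρ[d/h](ρ[b/f]((R ⋈[h=e] S)))) → 2
  (ρ[d/h](γ[b; SUM(e)→h](π[e,b,y]((ρ[b/h](R) ⋈[b=e] π[e](S))))) − π[b,d](ρ[d/h](ρ[b/f]((R ⋈[h=e] S))))) → 1

E1 and E2 produce the same multiset:
b | d
2 | 4

yes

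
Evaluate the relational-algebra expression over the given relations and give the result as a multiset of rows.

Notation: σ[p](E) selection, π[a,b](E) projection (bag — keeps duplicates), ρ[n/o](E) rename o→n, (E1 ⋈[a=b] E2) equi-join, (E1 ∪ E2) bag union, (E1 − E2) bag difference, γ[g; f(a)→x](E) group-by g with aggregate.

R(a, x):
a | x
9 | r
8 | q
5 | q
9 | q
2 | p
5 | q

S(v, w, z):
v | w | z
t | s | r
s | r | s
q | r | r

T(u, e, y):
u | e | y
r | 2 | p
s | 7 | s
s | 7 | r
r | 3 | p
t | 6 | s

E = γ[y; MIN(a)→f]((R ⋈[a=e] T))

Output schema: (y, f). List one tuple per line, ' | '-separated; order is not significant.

Subexpression sizes:
  R → 6
  T → 5
  (R ⋈[a=e] T) → 1
  γ[y; MIN(a)→f]((R ⋈[a=e] T)) → 1

== RESULT ==
y | f
p | 2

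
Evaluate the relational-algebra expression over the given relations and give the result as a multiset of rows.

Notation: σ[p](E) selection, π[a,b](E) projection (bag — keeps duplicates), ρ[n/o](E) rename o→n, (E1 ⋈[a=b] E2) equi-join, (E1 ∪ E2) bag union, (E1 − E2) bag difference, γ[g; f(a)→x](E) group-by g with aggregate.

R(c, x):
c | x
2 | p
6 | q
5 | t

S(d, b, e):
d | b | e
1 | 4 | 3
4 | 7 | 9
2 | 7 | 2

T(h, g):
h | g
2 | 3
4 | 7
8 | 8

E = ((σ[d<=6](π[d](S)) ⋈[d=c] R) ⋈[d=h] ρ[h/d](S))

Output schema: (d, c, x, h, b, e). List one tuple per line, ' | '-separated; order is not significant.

Per-node cardinality:
  S → 3
  π[d](S) → 3
  σ[d<=6](π[d](S)) → 3
  R → 3
  (σ[d<=6](π[d](S)) ⋈[d=c] R) → 1
  S → 3
  ρ[h/d](S) → 3
  ((σ[d<=6](π[d](S)) ⋈[d=c] R) ⋈[d=h] ρ[h/d](S)) → 1

== RESULT ==
d | c | x | h | b | e
2 | 2 | p | 2 | 7 | 2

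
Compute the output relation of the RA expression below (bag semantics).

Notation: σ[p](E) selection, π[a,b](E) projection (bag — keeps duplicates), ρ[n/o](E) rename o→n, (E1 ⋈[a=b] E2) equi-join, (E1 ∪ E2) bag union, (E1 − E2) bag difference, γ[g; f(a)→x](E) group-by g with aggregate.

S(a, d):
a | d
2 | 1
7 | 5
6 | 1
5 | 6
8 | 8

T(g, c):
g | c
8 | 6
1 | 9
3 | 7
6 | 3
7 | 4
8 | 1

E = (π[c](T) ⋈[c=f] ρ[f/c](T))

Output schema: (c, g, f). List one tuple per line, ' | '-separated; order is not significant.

Row counts bottom-up:
  T → 6
  π[c](T) → 6
  T → 6
  ρ[f/c](T) → 6
  (π[c](T) ⋈[c=f] ρ[f/c](T)) → 6

== RESULT ==
c | g | f
1 | 8 | 1
3 | 6 | 3
4 | 7 | 4
6 | 8 | 6
7 | 3 | 7
9 | 1 | 9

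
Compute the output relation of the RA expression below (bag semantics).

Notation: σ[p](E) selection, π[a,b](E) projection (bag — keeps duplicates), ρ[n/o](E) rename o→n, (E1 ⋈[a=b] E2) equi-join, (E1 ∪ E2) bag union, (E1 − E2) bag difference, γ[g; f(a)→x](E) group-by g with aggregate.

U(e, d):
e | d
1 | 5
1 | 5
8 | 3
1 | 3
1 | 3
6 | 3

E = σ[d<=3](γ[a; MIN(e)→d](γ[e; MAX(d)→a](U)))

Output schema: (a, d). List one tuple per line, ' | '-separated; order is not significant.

Per-node cardinality:
  U → 6
  γ[e; MAX(d)→a](U) → 3
  γ[a; MIN(e)→d](γ[e; MAX(d)→a](U)) → 2
  σ[d<=3](γ[a; MIN(e)→d](γ[e; MAX(d)→a](U))) → 1

== RESULT ==
a | d
5 | 1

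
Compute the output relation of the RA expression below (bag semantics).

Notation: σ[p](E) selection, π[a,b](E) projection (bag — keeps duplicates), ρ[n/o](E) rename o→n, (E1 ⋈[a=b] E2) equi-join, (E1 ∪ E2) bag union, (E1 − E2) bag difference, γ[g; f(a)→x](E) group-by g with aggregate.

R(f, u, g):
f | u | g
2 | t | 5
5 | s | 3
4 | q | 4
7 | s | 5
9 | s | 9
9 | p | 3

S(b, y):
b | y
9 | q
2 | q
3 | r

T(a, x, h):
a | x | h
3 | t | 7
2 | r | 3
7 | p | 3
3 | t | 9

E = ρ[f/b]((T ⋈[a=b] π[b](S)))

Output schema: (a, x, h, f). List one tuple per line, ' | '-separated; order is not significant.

Row counts bottom-up:
  T → 4
  S → 3
  π[b](S) → 3
  (T ⋈[a=b] π[b](S)) → 3
  ρ[f/b]((T ⋈[a=b] π[b](S))) → 3

== RESULT ==
a | x | h | f
2 | r | 3 | 2
3 | t | 7 | 3
3 | t | 9 | 3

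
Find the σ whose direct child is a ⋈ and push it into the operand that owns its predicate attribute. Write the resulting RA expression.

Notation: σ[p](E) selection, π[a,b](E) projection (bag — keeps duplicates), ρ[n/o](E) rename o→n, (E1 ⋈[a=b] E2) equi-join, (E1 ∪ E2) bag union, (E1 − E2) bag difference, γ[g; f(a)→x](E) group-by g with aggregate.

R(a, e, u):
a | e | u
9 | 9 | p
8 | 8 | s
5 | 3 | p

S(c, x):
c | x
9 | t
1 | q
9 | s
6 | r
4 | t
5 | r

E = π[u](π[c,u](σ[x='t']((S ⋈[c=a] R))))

σ filters on x, owned by the left side.
E' = π[u](π[c,u]((σ[x='t'](S) ⋈[c=a] R)))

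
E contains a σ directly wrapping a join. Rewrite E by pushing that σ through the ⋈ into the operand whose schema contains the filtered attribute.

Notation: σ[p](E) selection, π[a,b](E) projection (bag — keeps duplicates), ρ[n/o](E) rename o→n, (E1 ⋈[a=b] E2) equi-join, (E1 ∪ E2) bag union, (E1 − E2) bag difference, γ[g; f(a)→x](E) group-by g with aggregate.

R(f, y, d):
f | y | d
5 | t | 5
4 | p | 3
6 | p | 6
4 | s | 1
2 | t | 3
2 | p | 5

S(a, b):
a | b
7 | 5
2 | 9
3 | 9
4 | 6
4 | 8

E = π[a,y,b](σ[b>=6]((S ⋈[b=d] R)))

σ filters on b, owned by the left side.
E' = π[a,y,b]((σ[b>=6](S) ⋈[b=d] R))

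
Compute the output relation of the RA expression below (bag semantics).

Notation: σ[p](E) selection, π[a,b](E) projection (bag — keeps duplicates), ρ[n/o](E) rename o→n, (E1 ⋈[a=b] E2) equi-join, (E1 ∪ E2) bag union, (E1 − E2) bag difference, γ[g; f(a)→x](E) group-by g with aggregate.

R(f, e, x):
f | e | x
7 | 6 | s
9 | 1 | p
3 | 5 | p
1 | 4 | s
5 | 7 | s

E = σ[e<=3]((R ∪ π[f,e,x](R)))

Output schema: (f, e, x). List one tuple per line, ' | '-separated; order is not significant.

Subexpression sizes:
  R → 5
  R → 5
  π[f,e,x](R) → 5
  (R ∪ π[f,e,x](R)) → 10
  σ[e<=3]((R ∪ π[f,e,x](R))) → 2

== RESULT ==
f | e | x
9 | 1 | p
9 | 1 | p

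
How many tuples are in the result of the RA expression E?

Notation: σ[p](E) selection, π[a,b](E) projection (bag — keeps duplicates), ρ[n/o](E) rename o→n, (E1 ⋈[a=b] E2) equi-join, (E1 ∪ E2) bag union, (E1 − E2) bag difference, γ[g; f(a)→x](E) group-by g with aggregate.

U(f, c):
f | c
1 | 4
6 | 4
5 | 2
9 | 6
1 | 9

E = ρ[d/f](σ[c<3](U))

Stepwise |·|:
  U → 5
  σ[c<3](U) → 1
  ρ[d/f](σ[c<3](U)) → 1

|E| = 1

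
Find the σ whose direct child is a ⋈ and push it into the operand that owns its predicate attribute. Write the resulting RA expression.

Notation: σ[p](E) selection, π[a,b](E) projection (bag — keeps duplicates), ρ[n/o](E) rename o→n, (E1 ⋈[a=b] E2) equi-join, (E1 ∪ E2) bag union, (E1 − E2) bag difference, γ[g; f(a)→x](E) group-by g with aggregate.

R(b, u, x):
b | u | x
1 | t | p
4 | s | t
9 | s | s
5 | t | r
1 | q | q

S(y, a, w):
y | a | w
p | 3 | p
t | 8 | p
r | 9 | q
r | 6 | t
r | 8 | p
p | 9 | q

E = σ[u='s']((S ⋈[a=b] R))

σ filters on u, owned by the right side.
E' = (S ⋈[a=b] σ[u='s'](R))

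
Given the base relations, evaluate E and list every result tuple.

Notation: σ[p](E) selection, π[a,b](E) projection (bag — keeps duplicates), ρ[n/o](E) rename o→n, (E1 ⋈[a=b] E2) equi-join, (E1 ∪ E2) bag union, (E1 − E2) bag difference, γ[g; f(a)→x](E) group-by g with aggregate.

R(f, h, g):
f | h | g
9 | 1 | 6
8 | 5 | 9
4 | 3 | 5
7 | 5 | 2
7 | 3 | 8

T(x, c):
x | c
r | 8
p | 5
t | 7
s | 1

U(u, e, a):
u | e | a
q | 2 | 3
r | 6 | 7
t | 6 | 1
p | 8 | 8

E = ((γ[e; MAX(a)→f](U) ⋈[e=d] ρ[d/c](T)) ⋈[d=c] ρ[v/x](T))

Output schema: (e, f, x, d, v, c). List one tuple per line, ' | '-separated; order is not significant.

Subexpression sizes:
  U → 4
  γ[e; MAX(a)→f](U) → 3
  T → 4
  ρ[d/c](T) → 4
  (γ[e; MAX(a)→f](U) ⋈[e=d] ρ[d/c](T)) → 1
  T → 4
  ρ[v/x](T) → 4
  ((γ[e; MAX(a)→f](U) ⋈[e=d] ρ[d/c](T)) ⋈[d=c] ρ[v/x](T)) → 1

== RESULT ==
e | f | x | d | v | c
8 | 8 | r | 8 | r | 8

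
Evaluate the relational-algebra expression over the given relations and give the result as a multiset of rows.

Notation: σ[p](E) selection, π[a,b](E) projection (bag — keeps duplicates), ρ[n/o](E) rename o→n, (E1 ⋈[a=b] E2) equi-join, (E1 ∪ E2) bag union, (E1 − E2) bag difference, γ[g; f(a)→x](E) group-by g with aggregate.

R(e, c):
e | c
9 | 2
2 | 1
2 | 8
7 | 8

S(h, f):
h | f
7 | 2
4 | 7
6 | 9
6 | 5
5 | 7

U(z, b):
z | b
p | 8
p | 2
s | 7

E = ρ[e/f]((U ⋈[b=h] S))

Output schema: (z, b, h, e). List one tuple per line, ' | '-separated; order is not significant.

Row counts bottom-up:
  U → 3
  S → 5
  (U ⋈[b=h] S) → 1
  ρ[e/f]((U ⋈[b=h] S)) → 1

== RESULT ==
z | b | h | e
s | 7 | 7 | 2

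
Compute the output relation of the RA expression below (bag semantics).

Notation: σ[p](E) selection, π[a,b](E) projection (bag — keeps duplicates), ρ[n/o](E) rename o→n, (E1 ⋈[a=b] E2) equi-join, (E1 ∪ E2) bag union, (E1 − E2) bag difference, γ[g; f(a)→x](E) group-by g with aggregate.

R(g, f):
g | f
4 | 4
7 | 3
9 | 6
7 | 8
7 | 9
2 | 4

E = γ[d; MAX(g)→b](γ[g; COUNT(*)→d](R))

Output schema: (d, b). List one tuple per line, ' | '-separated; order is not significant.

Per-node cardinality:
  R → 6
  γ[g; COUNT(*)→d](R) → 4
  γ[d; MAX(g)→b](γ[g; COUNT(*)→d](R)) → 2

== RESULT ==
d | b
1 | 9
3 | 7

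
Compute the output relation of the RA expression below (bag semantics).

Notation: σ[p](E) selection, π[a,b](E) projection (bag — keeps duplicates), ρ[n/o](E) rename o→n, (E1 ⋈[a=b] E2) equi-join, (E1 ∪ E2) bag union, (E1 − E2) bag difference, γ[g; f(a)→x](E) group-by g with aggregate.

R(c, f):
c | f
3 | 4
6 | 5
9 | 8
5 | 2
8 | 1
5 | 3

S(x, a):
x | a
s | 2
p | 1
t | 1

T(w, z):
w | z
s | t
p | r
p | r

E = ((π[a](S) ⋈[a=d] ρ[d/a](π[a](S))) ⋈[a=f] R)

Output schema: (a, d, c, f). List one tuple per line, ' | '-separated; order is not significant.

Stepwise |·|:
  S → 3
  π[a](S) → 3
  S → 3
  π[a](S) → 3
  ρ[d/a](π[a](S)) → 3
  (π[a](S) ⋈[a=d] ρ[d/a](π[a](S))) → 5
  R → 6
  ((π[a](S) ⋈[a=d] ρ[d/a](π[a](S))) ⋈[a=f] R) → 5

== RESULT ==
a | d | c | f
1 | 1 | 8 | 1
1 | 1 | 8 | 1
1 | 1 | 8 | 1
1 | 1 | 8 | 1
2 | 2 | 5 | 2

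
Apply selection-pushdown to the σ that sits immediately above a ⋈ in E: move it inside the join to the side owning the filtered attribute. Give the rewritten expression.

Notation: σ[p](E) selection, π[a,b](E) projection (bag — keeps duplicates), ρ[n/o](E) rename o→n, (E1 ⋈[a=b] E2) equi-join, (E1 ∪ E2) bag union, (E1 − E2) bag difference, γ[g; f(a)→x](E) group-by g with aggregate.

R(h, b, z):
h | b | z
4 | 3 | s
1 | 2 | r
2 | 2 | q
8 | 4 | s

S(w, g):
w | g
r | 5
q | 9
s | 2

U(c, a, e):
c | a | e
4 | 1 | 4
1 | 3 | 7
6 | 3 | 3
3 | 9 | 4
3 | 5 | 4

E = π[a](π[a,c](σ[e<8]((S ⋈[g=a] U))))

σ filters on e, owned by the right side.
E' = π[a](π[a,c]((S ⋈[g=a] σ[e<8](U))))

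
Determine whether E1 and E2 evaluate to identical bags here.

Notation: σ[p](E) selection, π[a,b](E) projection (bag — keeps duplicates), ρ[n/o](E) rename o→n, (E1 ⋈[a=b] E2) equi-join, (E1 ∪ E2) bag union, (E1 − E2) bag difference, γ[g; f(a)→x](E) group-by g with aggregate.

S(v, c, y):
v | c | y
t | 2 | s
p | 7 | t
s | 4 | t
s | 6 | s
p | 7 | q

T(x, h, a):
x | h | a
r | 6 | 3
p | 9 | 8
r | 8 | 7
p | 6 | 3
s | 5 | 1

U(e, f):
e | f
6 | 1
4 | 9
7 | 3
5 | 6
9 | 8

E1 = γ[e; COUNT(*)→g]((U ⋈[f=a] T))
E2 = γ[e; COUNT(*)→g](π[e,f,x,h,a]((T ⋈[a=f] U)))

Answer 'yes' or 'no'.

E1 stepwise |·|:
  U → 5
  T → 5
  (U ⋈[f=a] T) → 4
  γ[e; COUNT(*)→g]((U ⋈[f=a] T)) → 3
E2 stepwise |·|:
  T → 5
  U → 5
  (T ⋈[a=f] U) → 4
  π[e,f,x,h,a]((T ⋈[a=f] U)) → 4
  γ[e; COUNT(*)→g](π[e,f,x,h,a]((T ⋈[a=f] U))) → 3

E1 and E2 produce the same multiset:
e | g
6 | 1
7 | 2
9 | 1

yes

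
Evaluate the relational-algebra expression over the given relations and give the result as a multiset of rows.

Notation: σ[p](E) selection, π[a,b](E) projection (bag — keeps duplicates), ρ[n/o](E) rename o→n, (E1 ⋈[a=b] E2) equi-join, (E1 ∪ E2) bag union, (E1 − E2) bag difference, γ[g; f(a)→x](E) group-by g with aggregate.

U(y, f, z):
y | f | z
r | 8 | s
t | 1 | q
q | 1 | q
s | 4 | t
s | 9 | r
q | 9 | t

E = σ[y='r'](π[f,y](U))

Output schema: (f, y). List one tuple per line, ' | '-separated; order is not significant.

Row counts bottom-up:
  U → 6
  π[f,y](U) → 6
  σ[y='r'](π[f,y](U)) → 1

== RESULT ==
f | y
8 | r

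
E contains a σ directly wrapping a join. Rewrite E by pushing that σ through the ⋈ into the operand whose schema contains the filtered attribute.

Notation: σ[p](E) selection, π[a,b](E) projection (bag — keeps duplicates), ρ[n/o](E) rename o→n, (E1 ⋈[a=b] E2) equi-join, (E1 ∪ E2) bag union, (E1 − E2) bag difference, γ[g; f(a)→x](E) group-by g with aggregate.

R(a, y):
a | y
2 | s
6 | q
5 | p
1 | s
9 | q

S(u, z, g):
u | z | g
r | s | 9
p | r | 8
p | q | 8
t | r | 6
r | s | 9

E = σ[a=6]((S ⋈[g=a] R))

σ filters on a, owned by the right side.
E' = (S ⋈[g=a] σ[a=6](R))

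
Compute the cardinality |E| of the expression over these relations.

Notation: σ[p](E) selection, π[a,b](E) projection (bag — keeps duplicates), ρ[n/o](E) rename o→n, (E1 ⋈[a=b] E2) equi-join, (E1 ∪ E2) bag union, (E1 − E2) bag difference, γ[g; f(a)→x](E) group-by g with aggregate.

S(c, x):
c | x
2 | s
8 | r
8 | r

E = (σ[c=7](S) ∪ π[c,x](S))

Per-node cardinality:
  S → 3
  σ[c=7](S) → 0
  S → 3
  π[c,x](S) → 3
  (σ[c=7](S) ∪ π[c,x](S)) → 3

|E| = 3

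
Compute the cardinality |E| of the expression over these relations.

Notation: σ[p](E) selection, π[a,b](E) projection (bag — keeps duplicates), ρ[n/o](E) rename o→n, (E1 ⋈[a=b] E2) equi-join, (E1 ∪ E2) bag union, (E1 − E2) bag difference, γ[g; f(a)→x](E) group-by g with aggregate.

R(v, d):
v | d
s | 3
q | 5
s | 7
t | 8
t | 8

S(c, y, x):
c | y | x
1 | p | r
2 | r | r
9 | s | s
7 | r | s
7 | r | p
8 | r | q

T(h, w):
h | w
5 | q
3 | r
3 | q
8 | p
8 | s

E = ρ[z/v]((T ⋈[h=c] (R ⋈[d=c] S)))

Per-node cardinality:
  T → 5
  R → 5
  S → 6
  (R ⋈[d=c] S) → 4
  (T ⋈[h=c] (R ⋈[d=c] S)) → 4
  ρ[z/v]((T ⋈[h=c] (R ⋈[d=c] S))) → 4

|E| = 4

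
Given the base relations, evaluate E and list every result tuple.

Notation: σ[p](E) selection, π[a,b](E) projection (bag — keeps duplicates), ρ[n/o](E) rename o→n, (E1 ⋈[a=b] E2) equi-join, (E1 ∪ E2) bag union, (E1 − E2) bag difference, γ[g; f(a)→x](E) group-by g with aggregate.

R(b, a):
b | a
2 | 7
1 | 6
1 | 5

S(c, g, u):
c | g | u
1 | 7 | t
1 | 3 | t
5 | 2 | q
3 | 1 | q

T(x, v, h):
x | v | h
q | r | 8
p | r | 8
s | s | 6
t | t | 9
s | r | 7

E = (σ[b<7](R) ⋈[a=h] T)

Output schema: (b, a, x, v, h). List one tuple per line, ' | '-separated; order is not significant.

Per-node cardinality:
  R → 3
  σ[b<7](R) → 3
  T → 5
  (σ[b<7](R) ⋈[a=h] T) → 2

== RESULT ==
b | a | x | v | h
1 | 6 | s | s | 6
2 | 7 | s | r | 7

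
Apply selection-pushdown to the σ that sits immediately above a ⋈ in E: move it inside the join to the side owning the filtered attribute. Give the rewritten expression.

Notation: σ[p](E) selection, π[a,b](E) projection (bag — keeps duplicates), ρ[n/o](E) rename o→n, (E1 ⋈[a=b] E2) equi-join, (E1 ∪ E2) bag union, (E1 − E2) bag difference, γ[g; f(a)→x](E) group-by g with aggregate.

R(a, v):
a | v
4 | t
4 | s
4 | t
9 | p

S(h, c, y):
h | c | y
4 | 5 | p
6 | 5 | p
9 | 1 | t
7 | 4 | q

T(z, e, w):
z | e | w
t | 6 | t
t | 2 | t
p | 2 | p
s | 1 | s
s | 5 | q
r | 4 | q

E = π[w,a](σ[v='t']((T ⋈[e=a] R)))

σ filters on v, owned by the right side.
E' = π[w,a]((T ⋈[e=a] σ[v='t'](R)))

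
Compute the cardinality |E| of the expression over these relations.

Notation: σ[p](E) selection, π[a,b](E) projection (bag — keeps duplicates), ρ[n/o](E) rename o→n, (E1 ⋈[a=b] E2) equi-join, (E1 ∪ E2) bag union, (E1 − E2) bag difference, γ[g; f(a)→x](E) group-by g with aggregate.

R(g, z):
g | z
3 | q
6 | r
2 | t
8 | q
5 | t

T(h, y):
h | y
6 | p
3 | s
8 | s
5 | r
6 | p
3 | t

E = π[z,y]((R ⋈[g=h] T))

Stepwise |·|:
  R → 5
  T → 6
  (R ⋈[g=h] T) → 6
  π[z,y]((R ⋈[g=h] T)) → 6

|E| = 6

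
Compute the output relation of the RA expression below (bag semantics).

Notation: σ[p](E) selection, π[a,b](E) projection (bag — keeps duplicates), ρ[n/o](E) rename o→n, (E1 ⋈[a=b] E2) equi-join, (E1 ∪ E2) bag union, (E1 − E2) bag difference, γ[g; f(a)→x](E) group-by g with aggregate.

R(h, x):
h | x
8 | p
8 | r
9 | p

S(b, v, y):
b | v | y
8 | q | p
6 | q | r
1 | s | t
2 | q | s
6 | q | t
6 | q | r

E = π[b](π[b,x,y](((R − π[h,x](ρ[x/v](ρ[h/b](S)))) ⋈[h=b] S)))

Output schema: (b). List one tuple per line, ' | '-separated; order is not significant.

Subexpression sizes:
  R → 3
  S → 6
  ρ[h/b](S) → 6
  ρ[x/v](ρ[h/b](S)) → 6
  π[h,x](ρ[x/v](ρ[h/b](S))) → 6
  (R − π[h,x](ρ[x/v](ρ[h/b](S)))) → 3
  S → 6
  ((R − π[h,x](ρ[x/v](ρ[h/b](S)))) ⋈[h=b] S) → 2
  π[b,x,y](((R − π[h,x](ρ[x/v](ρ[h/b](S)))) ⋈[h=b] S)) → 2
  π[b](π[b,x,y](((R − π[h,x](ρ[x/v](ρ[h/b](S)))) ⋈[h=b] S))) → 2

== RESULT ==
b
8
8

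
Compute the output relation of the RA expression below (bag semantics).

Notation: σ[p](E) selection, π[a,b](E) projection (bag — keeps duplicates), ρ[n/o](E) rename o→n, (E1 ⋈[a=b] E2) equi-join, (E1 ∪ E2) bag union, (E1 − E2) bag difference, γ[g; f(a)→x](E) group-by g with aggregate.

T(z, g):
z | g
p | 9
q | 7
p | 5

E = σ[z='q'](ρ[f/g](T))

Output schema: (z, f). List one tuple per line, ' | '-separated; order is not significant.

Subexpression sizes:
  T → 3
  ρ[f/g](T) → 3
  σ[z='q'](ρ[f/g](T)) → 1

== RESULT ==
z | f
q | 7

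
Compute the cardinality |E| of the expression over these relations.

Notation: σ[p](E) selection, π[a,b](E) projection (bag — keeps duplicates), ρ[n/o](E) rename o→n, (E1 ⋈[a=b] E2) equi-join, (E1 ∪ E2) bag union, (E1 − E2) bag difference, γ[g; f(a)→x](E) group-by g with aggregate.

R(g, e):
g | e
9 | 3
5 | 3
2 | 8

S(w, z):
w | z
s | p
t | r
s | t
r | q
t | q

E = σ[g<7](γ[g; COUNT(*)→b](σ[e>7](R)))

Row counts bottom-up:
  R → 3
  σ[e>7](R) → 1
  γ[g; COUNT(*)→b](σ[e>7](R)) → 1
  σ[g<7](γ[g; COUNT(*)→b](σ[e>7](R))) → 1

|E| = 1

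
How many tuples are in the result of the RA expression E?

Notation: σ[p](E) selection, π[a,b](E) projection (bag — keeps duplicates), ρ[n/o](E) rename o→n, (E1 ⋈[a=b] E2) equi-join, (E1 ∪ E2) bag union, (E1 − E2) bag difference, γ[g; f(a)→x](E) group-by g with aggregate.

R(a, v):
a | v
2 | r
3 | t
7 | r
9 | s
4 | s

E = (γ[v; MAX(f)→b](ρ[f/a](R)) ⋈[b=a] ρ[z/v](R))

Row counts bottom-up:
  R → 5
  ρ[f/a](R) → 5
  γ[v; MAX(f)→b](ρ[f/a](R)) → 3
  R → 5
  ρ[z/v](R) → 5
  (γ[v; MAX(f)→b](ρ[f/a](R)) ⋈[b=a] ρ[z/v](R)) → 3

|E| = 3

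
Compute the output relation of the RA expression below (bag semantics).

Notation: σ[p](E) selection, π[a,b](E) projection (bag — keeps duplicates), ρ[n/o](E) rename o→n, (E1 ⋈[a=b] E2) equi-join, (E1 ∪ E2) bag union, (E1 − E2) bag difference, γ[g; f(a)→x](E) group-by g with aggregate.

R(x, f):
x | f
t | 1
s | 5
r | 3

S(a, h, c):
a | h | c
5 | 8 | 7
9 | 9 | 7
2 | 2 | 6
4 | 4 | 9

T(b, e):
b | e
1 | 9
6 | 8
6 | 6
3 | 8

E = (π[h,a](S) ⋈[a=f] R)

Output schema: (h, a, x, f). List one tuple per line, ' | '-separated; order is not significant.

Subexpression sizes:
  S → 4
  π[h,a](S) → 4
  R → 3
  (π[h,a](S) ⋈[a=f] R) → 1

== RESULT ==
h | a | x | f
8 | 5 | s | 5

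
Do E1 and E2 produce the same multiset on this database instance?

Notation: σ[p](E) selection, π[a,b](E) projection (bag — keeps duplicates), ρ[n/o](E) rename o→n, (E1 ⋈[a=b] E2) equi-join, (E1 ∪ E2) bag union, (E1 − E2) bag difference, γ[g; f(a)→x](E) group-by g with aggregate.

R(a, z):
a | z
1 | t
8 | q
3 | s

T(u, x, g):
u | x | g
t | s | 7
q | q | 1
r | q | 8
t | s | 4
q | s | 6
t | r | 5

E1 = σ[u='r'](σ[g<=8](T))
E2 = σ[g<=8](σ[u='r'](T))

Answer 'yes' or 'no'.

E1 row counts bottom-up:
  T → 6
  σ[g<=8](T) → 6
  σ[u='r'](σ[g<=8](T)) → 1
E2 row counts bottom-up:
  T → 6
  σ[u='r'](T) → 1
  σ[g<=8](σ[u='r'](T)) → 1

E1 and E2 produce the same multiset:
u | x | g
r | q | 8

yes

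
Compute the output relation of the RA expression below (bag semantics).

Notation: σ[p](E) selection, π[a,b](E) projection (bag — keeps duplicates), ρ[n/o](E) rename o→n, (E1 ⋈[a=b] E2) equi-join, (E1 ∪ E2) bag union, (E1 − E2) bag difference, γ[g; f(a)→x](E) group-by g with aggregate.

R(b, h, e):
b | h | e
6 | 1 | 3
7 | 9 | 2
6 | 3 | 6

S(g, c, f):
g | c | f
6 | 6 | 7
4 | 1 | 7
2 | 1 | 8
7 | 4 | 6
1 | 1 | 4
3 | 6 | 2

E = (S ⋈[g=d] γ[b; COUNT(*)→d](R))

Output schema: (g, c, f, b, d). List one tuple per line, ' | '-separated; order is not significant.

Row counts bottom-up:
  S → 6
  R → 3
  γ[b; COUNT(*)→d](R) → 2
  (S ⋈[g=d] γ[b; COUNT(*)→d](R)) → 2

== RESULT ==
g | c | f | b | d
1 | 1 | 4 | 7 | 1
2 | 1 | 8 | 6 | 2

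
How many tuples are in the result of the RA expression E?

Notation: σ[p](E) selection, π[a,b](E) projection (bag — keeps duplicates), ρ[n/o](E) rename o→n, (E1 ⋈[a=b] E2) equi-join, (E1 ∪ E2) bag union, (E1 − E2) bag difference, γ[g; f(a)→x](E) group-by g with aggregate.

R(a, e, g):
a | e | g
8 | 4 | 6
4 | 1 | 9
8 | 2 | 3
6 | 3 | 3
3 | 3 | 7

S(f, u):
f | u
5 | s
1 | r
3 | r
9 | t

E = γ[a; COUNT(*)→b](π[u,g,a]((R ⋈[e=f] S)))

Per-node cardinality:
  R → 5
  S → 4
  (R ⋈[e=f] S) → 3
  π[u,g,a]((R ⋈[e=f] S)) → 3
  γ[a; COUNT(*)→b](π[u,g,a]((R ⋈[e=f] S))) → 3

|E| = 3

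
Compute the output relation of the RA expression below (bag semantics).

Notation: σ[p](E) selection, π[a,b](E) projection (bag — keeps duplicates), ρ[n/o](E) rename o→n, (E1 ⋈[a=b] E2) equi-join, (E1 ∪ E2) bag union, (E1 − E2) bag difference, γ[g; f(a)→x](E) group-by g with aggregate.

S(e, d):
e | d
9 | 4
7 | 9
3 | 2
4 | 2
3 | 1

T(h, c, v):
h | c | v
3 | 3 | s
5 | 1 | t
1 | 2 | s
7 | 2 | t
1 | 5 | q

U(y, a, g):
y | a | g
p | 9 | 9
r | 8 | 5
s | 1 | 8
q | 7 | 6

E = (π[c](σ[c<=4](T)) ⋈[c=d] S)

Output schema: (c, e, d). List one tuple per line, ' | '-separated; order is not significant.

Row counts bottom-up:
  T → 5
  σ[c<=4](T) → 4
  π[c](σ[c<=4](T)) → 4
  S → 5
  (π[c](σ[c<=4](T)) ⋈[c=d] S) → 5

== RESULT ==
c | e | d
1 | 3 | 1
2 | 3 | 2
2 | 3 | 2
2 | 4 | 2
2 | 4 | 2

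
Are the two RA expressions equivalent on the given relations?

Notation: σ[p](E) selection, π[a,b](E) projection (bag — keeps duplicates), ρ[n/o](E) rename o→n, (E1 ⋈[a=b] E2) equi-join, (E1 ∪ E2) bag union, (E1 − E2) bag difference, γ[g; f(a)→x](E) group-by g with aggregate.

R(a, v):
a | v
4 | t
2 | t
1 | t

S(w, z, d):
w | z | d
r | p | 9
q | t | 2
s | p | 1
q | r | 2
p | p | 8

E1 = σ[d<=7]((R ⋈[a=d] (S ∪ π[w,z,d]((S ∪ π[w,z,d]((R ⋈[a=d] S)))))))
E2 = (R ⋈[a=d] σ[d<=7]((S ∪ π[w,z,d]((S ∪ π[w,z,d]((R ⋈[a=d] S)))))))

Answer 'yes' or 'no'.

E1 subexpression sizes:
  R → 3
  S → 5
  S → 5
  R → 3
  S → 5
  (R ⋈[a=d] S) → 3
  π[w,z,d]((R ⋈[a=d] S)) → 3
  (S ∪ π[w,z,d]((R ⋈[a=d] S))) → 8
  π[w,z,d]((S ∪ π[w,z,d]((R ⋈[a=d] S)))) → 8
  (S ∪ π[w,z,d]((S ∪ π[w,z,d]((R ⋈[a=d] S))))) → 13
  (R ⋈[a=d] (S ∪ π[w,z,d]((S ∪ π[w,z,d]((R ⋈[a=d] S)))))) → 9
  σ[d<=7]((R ⋈[a=d] (S ∪ π[w,z,d]((S ∪ π[w,z,d]((R ⋈[a=d] S))))))) → 9
E2 subexpression sizes:
  R → 3
  S → 5
  S → 5
  R → 3
  S → 5
  (R ⋈[a=d] S) → 3
  π[w,z,d]((R ⋈[a=d] S)) → 3
  (S ∪ π[w,z,d]((R ⋈[a=d] S))) → 8
  π[w,z,d]((S ∪ π[w,z,d]((R ⋈[a=d] S)))) → 8
  (S ∪ π[w,z,d]((S ∪ π[w,z,d]((R ⋈[a=d] S))))) → 13
  σ[d<=7]((S ∪ π[w,z,d]((S ∪ π[w,z,d]((R ⋈[a=d] S)))))) → 9
  (R ⋈[a=d] σ[d<=7]((S ∪ π[w,z,d]((S ∪ π[w,z,d]((R ⋈[a=d] S))))))) → 9

E1 and E2 produce the same multiset:
a | v | w | z | d
1 | t | s | p | 1
1 | t | s | p | 1
1 | t | s | p | 1
2 | t | q | r | 2
2 | t | q | r | 2
2 | t | q | r | 2
2 | t | q | t | 2
2 | t | q | t | 2
2 | t | q | t | 2

yes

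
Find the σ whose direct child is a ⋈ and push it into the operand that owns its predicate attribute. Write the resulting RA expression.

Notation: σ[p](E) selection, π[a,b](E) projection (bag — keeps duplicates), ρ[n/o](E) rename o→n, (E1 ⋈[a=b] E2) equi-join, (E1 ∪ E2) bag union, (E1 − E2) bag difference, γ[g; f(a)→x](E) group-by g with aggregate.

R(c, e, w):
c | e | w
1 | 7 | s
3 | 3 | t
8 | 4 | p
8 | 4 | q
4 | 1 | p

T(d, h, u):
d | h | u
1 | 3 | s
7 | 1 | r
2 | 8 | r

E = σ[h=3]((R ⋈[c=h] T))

σ filters on h, owned by the right side.
E' = (R ⋈[c=h] σ[h=3](T))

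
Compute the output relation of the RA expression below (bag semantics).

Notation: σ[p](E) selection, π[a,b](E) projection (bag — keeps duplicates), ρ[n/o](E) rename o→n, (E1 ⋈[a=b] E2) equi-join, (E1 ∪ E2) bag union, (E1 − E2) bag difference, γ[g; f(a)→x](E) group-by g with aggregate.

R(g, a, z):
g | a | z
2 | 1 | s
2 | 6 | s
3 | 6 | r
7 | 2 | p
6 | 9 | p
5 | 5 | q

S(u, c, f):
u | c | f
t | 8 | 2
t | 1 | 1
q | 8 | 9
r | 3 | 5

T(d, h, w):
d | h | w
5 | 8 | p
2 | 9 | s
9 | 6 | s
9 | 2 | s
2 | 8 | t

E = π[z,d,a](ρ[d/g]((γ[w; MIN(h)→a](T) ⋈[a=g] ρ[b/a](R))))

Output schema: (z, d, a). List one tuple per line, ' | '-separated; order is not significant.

Subexpression sizes:
  T → 5
  γ[w; MIN(h)→a](T) → 3
  R → 6
  ρ[b/a](R) → 6
  (γ[w; MIN(h)→a](T) ⋈[a=g] ρ[b/a](R)) → 2
  ρ[d/g]((γ[w; MIN(h)→a](T) ⋈[a=g] ρ[b/a](R))) → 2
  π[z,d,a](ρ[d/g]((γ[w; MIN(h)→a](T) ⋈[a=g] ρ[b/a](R)))) → 2

== RESULT ==
z | d | a
s | 2 | 2
s | 2 | 2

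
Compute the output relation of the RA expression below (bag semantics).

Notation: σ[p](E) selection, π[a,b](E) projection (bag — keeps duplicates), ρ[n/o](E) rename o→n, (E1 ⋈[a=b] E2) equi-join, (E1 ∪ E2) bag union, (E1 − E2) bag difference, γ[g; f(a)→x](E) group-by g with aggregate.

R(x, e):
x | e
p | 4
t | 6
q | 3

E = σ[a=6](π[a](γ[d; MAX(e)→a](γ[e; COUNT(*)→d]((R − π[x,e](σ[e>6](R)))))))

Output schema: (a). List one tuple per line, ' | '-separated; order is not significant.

Subexpression sizes:
  R → 3
  R → 3
  σ[e>6](R) → 0
  π[x,e](σ[e>6](R)) → 0
  (R − π[x,e](σ[e>6](R))) → 3
  γ[e; COUNT(*)→d]((R − π[x,e](σ[e>6](R)))) → 3
  γ[d; MAX(e)→a](γ[e; COUNT(*)→d]((R − π[x,e](σ[e>6](R))))) → 1
  π[a](γ[d; MAX(e)→a](γ[e; COUNT(*)→d]((R − π[x,e](σ[e>6](R)))))) → 1
  σ[a=6](π[a](γ[d; MAX(e)→a](γ[e; COUNT(*)→d]((R − π[x,e](σ[e>6](R))))))) → 1

== RESULT ==
a
6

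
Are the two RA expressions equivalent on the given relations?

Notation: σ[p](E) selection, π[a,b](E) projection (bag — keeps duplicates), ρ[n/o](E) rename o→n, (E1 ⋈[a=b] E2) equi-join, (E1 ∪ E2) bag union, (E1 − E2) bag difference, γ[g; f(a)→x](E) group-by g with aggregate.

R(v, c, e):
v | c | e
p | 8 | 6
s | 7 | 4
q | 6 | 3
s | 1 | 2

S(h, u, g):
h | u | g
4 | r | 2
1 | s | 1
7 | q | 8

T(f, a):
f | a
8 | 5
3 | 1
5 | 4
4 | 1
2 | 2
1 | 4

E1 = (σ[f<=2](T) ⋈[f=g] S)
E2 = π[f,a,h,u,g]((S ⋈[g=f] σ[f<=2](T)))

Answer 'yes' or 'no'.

E1 stepwise |·|:
  T → 6
  σ[f<=2](T) → 2
  S → 3
  (σ[f<=2](T) ⋈[f=g] S) → 2
E2 stepwise |·|:
  S → 3
  T → 6
  σ[f<=2](T) → 2
  (S ⋈[g=f] σ[f<=2](T)) → 2
  π[f,a,h,u,g]((S ⋈[g=f] σ[f<=2](T))) → 2

E1 and E2 produce the same multiset:
f | a | h | u | g
1 | 4 | 1 | s | 1
2 | 2 | 4 | r | 2

yes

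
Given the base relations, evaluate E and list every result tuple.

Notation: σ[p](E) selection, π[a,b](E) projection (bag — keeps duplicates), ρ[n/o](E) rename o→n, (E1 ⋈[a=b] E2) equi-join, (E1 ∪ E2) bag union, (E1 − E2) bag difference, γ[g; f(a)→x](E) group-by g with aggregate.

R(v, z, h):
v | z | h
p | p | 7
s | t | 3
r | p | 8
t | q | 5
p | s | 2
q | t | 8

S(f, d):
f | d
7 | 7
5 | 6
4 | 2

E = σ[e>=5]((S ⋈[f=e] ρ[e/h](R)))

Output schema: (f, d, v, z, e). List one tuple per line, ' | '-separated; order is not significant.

Subexpression sizes:
  S → 3
  R → 6
  ρ[e/h](R) → 6
  (S ⋈[f=e] ρ[e/h](R)) → 2
  σ[e>=5]((S ⋈[f=e] ρ[e/h](R))) → 2

== RESULT ==
f | d | v | z | e
5 | 6 | t | q | 5
7 | 7 | p | p | 7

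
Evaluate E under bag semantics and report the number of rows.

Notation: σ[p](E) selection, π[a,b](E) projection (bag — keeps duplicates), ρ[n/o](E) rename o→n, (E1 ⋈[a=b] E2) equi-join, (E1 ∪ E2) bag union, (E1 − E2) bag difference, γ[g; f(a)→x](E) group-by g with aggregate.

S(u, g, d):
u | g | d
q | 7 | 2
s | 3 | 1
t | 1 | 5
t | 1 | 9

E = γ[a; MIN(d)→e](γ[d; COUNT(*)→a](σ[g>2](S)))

Subexpression sizes:
  S → 4
  σ[g>2](S) → 2
  γ[d; COUNT(*)→a](σ[g>2](S)) → 2
  γ[a; MIN(d)→e](γ[d; COUNT(*)→a](σ[g>2](S))) → 1

|E| = 1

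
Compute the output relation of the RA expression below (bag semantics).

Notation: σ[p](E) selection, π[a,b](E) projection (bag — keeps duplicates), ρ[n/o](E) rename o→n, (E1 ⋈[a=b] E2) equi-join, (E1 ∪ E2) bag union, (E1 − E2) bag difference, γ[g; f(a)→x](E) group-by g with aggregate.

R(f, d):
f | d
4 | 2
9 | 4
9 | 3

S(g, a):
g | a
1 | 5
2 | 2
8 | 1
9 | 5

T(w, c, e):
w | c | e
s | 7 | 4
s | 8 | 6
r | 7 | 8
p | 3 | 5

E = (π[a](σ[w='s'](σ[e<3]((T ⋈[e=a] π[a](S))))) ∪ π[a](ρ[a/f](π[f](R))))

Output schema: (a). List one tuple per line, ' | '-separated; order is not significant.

Stepwise |·|:
  T → 4
  S → 4
  π[a](S) → 4
  (T ⋈[e=a] π[a](S)) → 2
  σ[e<3]((T ⋈[e=a] π[a](S))) → 0
  σ[w='s'](σ[e<3]((T ⋈[e=a] π[a](S)))) → 0
  π[a](σ[w='s'](σ[e<3]((T ⋈[e=a] π[a](S))))) → 0
  R → 3
  π[f](R) → 3
  ρ[a/f](π[f](R)) → 3
  π[a](ρ[a/f](π[f](R))) → 3
  (π[a](σ[w='s'](σ[e<3]((T ⋈[e=a] π[a](S))))) ∪ π[a](ρ[a/f](π[f](R)))) → 3

== RESULT ==
a
4
9
9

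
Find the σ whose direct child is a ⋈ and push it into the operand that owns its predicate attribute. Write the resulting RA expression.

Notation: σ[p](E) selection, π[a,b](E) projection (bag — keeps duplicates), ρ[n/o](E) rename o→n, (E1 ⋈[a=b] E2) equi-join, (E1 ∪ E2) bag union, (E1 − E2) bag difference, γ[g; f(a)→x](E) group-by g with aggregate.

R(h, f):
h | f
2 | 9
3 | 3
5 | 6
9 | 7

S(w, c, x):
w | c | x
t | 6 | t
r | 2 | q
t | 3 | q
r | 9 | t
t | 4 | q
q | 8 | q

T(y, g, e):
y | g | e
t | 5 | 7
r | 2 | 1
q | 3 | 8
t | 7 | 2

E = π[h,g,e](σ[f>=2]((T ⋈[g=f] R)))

σ filters on f, owned by the right side.
E' = π[h,g,e]((T ⋈[g=f] σ[f>=2](R)))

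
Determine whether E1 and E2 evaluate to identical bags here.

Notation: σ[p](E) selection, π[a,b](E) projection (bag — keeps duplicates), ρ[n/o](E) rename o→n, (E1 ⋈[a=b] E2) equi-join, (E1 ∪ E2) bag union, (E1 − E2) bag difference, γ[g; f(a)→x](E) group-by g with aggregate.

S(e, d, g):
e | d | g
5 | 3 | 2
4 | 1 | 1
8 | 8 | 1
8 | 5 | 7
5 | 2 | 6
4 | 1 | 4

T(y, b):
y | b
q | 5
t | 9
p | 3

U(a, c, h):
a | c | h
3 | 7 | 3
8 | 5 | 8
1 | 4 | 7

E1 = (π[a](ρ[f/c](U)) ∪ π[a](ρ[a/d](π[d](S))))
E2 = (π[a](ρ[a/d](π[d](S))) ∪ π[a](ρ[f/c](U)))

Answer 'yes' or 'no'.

E1 subexpression sizes:
  U → 3
  ρ[f/c](U) → 3
  π[a](ρ[f/c](U)) → 3
  S → 6
  π[d](S) → 6
  ρ[a/d](π[d](S)) → 6
  π[a](ρ[a/d](π[d](S))) → 6
  (π[a](ρ[f/c](U)) ∪ π[a](ρ[a/d](π[d](S)))) → 9
E2 subexpression sizes:
  S → 6
  π[d](S) → 6
  ρ[a/d](π[d](S)) → 6
  π[a](ρ[a/d](π[d](S))) → 6
  U → 3
  ρ[f/c](U) → 3
  π[a](ρ[f/c](U)) → 3
  (π[a](ρ[a/d](π[d](S))) ∪ π[a](ρ[f/c](U))) → 9

E1 and E2 produce the same multiset:
a
1
1
1
2
3
3
5
8
8

yes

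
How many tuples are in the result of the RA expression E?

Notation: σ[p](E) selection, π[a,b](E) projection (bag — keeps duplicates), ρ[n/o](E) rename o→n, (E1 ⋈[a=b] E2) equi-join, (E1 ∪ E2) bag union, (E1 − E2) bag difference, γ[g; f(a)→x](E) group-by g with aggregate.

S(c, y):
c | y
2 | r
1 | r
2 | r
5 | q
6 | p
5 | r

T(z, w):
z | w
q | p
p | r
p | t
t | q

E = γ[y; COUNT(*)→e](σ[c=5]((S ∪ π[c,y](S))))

Row counts bottom-up:
  S → 6
  S → 6
  π[c,y](S) → 6
  (S ∪ π[c,y](S)) → 12
  σ[c=5]((S ∪ π[c,y](S))) → 4
  γ[y; COUNT(*)→e](σ[c=5]((S ∪ π[c,y](S)))) → 2

|E| = 2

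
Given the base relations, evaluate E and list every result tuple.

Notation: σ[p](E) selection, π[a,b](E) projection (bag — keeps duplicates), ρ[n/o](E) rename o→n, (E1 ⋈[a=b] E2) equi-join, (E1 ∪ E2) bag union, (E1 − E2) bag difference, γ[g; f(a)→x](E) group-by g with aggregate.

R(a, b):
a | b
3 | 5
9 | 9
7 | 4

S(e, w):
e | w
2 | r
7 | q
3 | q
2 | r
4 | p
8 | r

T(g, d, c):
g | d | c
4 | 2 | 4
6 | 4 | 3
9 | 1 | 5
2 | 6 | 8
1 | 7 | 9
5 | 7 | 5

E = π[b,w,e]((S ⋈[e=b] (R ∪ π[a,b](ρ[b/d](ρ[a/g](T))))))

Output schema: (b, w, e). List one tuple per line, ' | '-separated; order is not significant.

Subexpression sizes:
  S → 6
  R → 3
  T → 6
  ρ[a/g](T) → 6
  ρ[b/d](ρ[a/g](T)) → 6
  π[a,b](ρ[b/d](ρ[a/g](T))) → 6
  (R ∪ π[a,b](ρ[b/d](ρ[a/g](T)))) → 9
  (S ⋈[e=b] (R ∪ π[a,b](ρ[b/d](ρ[a/g](T))))) → 6
  π[b,w,e]((S ⋈[e=b] (R ∪ π[a,b](ρ[b/d](ρ[a/g](T)))))) → 6

== RESULT ==
b | w | e
2 | r | 2
2 | r | 2
4 | p | 4
4 | p | 4
7 | q | 7
7 | q | 7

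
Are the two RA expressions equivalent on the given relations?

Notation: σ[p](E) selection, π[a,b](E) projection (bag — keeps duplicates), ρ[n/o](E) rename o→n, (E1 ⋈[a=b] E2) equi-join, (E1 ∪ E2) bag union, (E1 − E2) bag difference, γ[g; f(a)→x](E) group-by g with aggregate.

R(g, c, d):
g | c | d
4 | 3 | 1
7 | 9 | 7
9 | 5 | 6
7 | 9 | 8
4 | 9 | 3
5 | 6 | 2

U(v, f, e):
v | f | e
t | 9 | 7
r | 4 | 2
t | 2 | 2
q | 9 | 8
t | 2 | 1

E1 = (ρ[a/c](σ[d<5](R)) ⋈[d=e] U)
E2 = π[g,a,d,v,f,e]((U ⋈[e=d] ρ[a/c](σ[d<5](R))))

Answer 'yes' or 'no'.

E1 per-node cardinality:
  R → 6
  σ[d<5](R) → 3
  ρ[a/c](σ[d<5](R)) → 3
  U → 5
  (ρ[a/c](σ[d<5](R)) ⋈[d=e] U) → 3
E2 per-node cardinality:
  U → 5
  R → 6
  σ[d<5](R) → 3
  ρ[a/c](σ[d<5](R)) → 3
  (U ⋈[e=d] ρ[a/c](σ[d<5](R))) → 3
  π[g,a,d,v,f,e]((U ⋈[e=d] ρ[a/c](σ[d<5](R)))) → 3

E1 and E2 produce the same multiset:
g | a | d | v | f | e
4 | 3 | 1 | t | 2 | 1
5 | 6 | 2 | r | 4 | 2
5 | 6 | 2 | t | 2 | 2

yes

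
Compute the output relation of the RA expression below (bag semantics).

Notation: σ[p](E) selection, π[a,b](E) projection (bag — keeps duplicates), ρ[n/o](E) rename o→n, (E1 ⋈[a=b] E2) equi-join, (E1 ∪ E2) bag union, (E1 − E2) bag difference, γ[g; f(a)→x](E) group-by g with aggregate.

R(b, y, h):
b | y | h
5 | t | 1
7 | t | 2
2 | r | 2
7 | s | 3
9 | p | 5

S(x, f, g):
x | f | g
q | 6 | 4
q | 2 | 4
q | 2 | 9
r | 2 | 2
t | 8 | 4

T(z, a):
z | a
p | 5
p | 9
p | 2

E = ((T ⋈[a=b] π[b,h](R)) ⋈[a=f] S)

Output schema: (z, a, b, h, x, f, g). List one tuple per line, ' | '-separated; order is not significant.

Subexpression sizes:
  T → 3
  R → 5
  π[b,h](R) → 5
  (T ⋈[a=b] π[b,h](R)) → 3
  S → 5
  ((T ⋈[a=b] π[b,h](R)) ⋈[a=f] S) → 3

== RESULT ==
z | a | b | h | x | f | g
p | 2 | 2 | 2 | q | 2 | 4
p | 2 | 2 | 2 | q | 2 | 9
p | 2 | 2 | 2 | r | 2 | 2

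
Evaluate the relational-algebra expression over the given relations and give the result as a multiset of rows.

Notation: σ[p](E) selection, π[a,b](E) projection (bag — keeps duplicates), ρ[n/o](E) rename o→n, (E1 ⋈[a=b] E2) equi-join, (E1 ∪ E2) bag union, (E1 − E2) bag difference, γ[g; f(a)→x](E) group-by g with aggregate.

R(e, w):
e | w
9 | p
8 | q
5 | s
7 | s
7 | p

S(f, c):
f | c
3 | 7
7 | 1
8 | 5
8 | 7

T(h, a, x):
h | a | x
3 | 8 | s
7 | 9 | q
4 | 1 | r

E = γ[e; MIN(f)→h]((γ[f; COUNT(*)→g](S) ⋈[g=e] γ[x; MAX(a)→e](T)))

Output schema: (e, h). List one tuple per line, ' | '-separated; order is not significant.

Per-node cardinality:
  S → 4
  γ[f; COUNT(*)→g](S) → 3
  T → 3
  γ[x; MAX(a)→e](T) → 3
  (γ[f; COUNT(*)→g](S) ⋈[g=e] γ[x; MAX(a)→e](T)) → 2
  γ[e; MIN(f)→h]((γ[f; COUNT(*)→g](S) ⋈[g=e] γ[x; MAX(a)→e](T))) → 1

== RESULT ==
e | h
1 | 3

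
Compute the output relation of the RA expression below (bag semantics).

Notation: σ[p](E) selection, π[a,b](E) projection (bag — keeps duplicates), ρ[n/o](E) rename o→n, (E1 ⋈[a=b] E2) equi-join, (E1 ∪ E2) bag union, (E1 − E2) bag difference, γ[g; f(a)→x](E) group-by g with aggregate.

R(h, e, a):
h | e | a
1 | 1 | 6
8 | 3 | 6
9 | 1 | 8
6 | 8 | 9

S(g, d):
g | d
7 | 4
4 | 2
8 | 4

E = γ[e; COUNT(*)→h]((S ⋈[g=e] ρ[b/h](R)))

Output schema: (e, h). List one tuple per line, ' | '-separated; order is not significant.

Row counts bottom-up:
  S → 3
  R → 4
  ρ[b/h](R) → 4
  (S ⋈[g=e] ρ[b/h](R)) → 1
  γ[e; COUNT(*)→h]((S ⋈[g=e] ρ[b/h](R))) → 1

== RESULT ==
e | h
8 | 1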